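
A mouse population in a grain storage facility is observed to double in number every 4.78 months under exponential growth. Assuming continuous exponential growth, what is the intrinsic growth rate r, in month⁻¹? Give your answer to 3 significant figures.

r = ln(2)/t_d = 0.6931/4.78 = 0.14501.

0.145 per month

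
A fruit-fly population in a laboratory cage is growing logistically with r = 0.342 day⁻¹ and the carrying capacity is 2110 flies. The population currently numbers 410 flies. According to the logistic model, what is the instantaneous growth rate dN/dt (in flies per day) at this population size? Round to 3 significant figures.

dN/dt = rN(1 − N/K) = 0.342 × 410 × (1 − 410/2110).
1 − 410/2110 = 0.80569; dN/dt = 0.342 × 410 × 0.80569 = 112.97.

113 flies per day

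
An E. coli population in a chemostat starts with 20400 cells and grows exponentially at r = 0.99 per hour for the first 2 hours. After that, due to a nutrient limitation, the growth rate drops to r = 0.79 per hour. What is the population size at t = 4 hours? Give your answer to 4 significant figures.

717300 cells

Phase 1: N(2) = 20400·e^(0.99×2) = 20400·e^1.98 = 147752.
Phase 2 runs for 4 − 2 = 2 hours at r = 0.79.
N(4) = 147752·e^(0.79×2) = 147752·e^1.58 = 717329.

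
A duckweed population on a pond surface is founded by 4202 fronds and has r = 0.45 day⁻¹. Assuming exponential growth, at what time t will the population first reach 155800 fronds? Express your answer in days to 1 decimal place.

8.0 days

Set N₀·e^(rt) = 155800: e^(0.45·t) = 155800/4202 = 37.078.
0.45·t = ln(37.078) = 3.613, so t = 3.613/0.45 = 8.0289.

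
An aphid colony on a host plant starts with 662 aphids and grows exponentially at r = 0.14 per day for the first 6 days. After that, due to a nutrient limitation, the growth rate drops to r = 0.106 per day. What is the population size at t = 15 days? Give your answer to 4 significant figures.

3981 aphids

Phase 1: N(6) = 662·e^(0.14×6) = 662·e^0.84 = 1533.43.
Phase 2 runs for 15 − 6 = 9 days at r = 0.106.
N(15) = 1533.43·e^(0.106×9) = 1533.43·e^0.954 = 3980.91.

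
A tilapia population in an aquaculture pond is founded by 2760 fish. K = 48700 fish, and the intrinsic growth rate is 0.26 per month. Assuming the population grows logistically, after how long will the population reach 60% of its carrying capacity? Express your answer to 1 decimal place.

12.4 months

A = (K − N₀)/N₀ = (48700 − 2760)/2760 = 16.645.
Solve 48700/(1 + 16.645·e^(−0.26t)) = 29220: 1 + 16.645·e^(−0.26t) = 1.6667, so e^(−0.26t) = 0.0400522.
−0.26·t = ln(0.0400522) = -3.2176, so t = 3.2176/0.26 = 12.375.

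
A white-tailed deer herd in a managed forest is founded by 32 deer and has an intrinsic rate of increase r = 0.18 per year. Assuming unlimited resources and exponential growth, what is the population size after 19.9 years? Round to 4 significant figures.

N(t) = N₀·e^(rt) = 32 × e^(0.18×19.9) = 32 × e^3.582.
e^3.582 ≈ 35.945, so N ≈ 32 × 35.945 = 1150.25.

1150 deer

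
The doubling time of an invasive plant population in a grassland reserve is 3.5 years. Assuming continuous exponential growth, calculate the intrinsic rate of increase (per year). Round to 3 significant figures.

r = ln(2)/t_d = 0.6931/3.5 = 0.19804.

0.198 per year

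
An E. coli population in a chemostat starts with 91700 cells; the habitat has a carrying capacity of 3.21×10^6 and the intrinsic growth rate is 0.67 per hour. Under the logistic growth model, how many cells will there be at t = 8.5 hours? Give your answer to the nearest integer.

2880599 cells

A = (K − N₀)/N₀ = (3.21×10^6 − 91700)/91700 = 34.005.
N(t) = K/(1 + A·e^(−rt)) = 3.21×10^6/(1 + 34.005×e^(−0.67×8.5)).
e^(−5.695) = 0.0033627; denominator = 1 + 34.005×0.0033627 = 1.1144.
N = 3.21×10^6/1.1144 = 2.880599×10^6.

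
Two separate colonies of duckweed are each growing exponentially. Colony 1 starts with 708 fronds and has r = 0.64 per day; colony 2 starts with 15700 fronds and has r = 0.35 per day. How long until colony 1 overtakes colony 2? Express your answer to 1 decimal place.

Set 708·e^(0.64t) = 15700·e^(0.35t).
e^((0.64 − 0.35)t) = 15700/708 → e^(0.29·t) = 22.175.
0.29·t = ln(22.175) = 3.099, so t = 3.099/0.29 = 10.686.

10.7 days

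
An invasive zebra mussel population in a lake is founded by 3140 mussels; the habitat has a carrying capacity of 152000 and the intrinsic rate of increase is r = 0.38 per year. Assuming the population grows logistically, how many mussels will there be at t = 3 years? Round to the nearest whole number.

9405 mussels

A = (K − N₀)/N₀ = (152000 − 3140)/3140 = 47.408.
N(t) = K/(1 + A·e^(−rt)) = 152000/(1 + 47.408×e^(−0.38×3)).
e^(−1.14) = 0.31982; denominator = 1 + 47.408×0.31982 = 16.162.
N = 152000/16.162 = 9404.85.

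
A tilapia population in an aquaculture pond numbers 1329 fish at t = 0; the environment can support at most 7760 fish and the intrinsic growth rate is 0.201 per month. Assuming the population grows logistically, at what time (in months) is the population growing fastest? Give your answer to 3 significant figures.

Logistic growth is fastest at N = K/2 = 3880.
A = (K − N₀)/N₀ = 4.839. Set K/(1 + A·e^(−rt)) = K/2 → A·e^(−rt) = 1.
e^(−0.201t) = 1/4.839 = 0.206655, so t = ln(4.839)/0.201 = 1.5767/0.201 = 7.8443.

7.84 months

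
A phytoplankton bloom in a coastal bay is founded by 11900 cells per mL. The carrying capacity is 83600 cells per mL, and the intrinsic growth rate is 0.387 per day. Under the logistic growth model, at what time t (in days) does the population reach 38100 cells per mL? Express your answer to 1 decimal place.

4.2 days

A = (K − N₀)/N₀ = (83600 − 11900)/11900 = 6.0252.
Solve 83600/(1 + 6.0252·e^(−0.387t)) = 38100: 1 + 6.0252·e^(−0.387t) = 2.1942, so e^(−0.387t) = 0.198205.
−0.387·t = ln(0.198205) = -1.6185, so t = 1.6185/0.387 = 4.1821.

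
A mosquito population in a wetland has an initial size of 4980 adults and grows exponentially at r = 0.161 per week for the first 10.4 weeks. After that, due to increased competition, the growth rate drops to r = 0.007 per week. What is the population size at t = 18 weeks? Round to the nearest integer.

Phase 1: N(10.4) = 4980·e^(0.161×10.4) = 4980·e^1.674 = 26571.3.
Phase 2 runs for 18 − 10.4 = 7.6 weeks at r = 0.007.
N(18) = 26571.3·e^(0.007×7.6) = 26571.3·e^0.0532 = 28023.1.

28023 adults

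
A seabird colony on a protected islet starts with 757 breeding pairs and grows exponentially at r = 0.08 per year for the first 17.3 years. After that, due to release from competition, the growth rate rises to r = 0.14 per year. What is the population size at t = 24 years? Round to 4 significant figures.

7718 breeding pairs

Phase 1: N(17.3) = 757·e^(0.08×17.3) = 757·e^1.384 = 3021.06.
Phase 2 runs for 24 − 17.3 = 6.7 years at r = 0.14.
N(24) = 3021.06·e^(0.14×6.7) = 3021.06·e^0.938 = 7718.41.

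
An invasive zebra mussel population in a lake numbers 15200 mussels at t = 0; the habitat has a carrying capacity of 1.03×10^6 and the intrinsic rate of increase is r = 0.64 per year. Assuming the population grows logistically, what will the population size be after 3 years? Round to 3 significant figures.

A = (K − N₀)/N₀ = (1.03×10^6 − 15200)/15200 = 66.763.
N(t) = K/(1 + A·e^(−rt)) = 1.03×10^6/(1 + 66.763×e^(−0.64×3)).
e^(−1.92) = 0.14661; denominator = 1 + 66.763×0.14661 = 10.788.
N = 1.03×10^6/10.788 = 95477.

95500 mussels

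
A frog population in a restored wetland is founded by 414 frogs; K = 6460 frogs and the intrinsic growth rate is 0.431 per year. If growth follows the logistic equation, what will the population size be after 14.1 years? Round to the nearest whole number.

6251 frogs

A = (K − N₀)/N₀ = (6460 − 414)/414 = 14.604.
N(t) = K/(1 + A·e^(−rt)) = 6460/(1 + 14.604×e^(−0.431×14.1)).
e^(−6.077) = 0.0022948; denominator = 1 + 14.604×0.0022948 = 1.0335.
N = 6460/1.0335 = 6250.52.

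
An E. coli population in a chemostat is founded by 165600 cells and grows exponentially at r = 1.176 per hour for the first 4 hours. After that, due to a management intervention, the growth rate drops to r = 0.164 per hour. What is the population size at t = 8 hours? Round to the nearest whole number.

35227251 cells

Phase 1: N(4) = 165600·e^(1.176×4) = 165600·e^4.704 = 1.828023×10^7.
Phase 2 runs for 8 − 4 = 4 hours at r = 0.164.
N(8) = 1.828023×10^7·e^(0.164×4) = 1.828023×10^7·e^0.656 = 3.522725×10^7.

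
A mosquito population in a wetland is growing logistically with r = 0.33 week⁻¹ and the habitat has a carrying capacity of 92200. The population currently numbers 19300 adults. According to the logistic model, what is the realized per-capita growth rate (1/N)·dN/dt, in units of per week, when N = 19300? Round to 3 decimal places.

0.261 per week

(1/N)·dN/dt = r(1 − N/K) = 0.33 × (1 − 19300/92200).
= 0.33 × 0.79067 = 0.26092.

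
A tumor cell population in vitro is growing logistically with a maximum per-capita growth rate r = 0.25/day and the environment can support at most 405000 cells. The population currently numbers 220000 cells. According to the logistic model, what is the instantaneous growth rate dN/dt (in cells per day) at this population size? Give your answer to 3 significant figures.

25100 cells per day

dN/dt = rN(1 − N/K) = 0.25 × 220000 × (1 − 220000/405000).
1 − 220000/405000 = 0.45679; dN/dt = 0.25 × 220000 × 0.45679 = 25123.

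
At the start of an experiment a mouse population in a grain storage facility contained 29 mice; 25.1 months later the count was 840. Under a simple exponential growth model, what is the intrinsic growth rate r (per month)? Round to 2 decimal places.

0.13 per month

From N(t) = N₀·e^(rt): e^(r·25.1) = 840/29 = 28.966.
r·25.1 = ln(28.966) = 3.3661, so r = 3.3661/25.1 = 0.13411.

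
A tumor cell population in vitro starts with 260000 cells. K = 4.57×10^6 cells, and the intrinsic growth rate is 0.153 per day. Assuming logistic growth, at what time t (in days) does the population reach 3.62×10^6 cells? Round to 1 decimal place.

27.1 days

A = (K − N₀)/N₀ = (4.57×10^6 − 260000)/260000 = 16.577.
Solve 4.57×10^6/(1 + 16.577·e^(−0.153t)) = 3.62×10^6: 1 + 16.577·e^(−0.153t) = 1.2624, so e^(−0.153t) = 0.0158311.
−0.153·t = ln(0.0158311) = -4.1458, so t = 4.1458/0.153 = 27.097.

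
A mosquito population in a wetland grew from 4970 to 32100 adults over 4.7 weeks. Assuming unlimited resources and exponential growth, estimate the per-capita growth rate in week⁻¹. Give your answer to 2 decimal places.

From N(t) = N₀·e^(rt): e^(r·4.7) = 32100/4970 = 6.4588.
r·4.7 = ln(6.4588) = 1.8654, so r = 1.8654/4.7 = 0.3969.

0.40 per week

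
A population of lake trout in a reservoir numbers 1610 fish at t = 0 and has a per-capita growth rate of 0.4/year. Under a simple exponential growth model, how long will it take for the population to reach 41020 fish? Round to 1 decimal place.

8.1 years

Set N₀·e^(rt) = 41020: e^(0.4·t) = 41020/1610 = 25.478.
0.4·t = ln(25.478) = 3.2378, so t = 3.2378/0.4 = 8.0946.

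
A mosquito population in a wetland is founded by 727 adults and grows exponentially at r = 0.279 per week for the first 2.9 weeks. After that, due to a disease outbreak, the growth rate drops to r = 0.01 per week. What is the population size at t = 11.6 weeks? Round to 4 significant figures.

Phase 1: N(2.9) = 727·e^(0.279×2.9) = 727·e^0.8091 = 1632.76.
Phase 2 runs for 11.6 − 2.9 = 8.7 weeks at r = 0.01.
N(11.6) = 1632.76·e^(0.01×8.7) = 1632.76·e^0.087 = 1781.17.

1781 adults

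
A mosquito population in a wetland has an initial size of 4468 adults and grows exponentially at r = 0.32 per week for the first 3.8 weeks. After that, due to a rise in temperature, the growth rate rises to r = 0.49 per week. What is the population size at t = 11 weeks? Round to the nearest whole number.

513341 adults

Phase 1: N(3.8) = 4468·e^(0.32×3.8) = 4468·e^1.216 = 15073.5.
Phase 2 runs for 11 − 3.8 = 7.2 weeks at r = 0.49.
N(11) = 15073.5·e^(0.49×7.2) = 15073.5·e^3.528 = 513341.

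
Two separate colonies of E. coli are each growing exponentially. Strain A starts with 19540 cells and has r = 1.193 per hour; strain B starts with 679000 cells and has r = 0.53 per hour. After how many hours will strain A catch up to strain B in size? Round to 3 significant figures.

Set 19540·e^(1.193t) = 679000·e^(0.53t).
e^((1.193 − 0.53)t) = 679000/19540 → e^(0.663·t) = 34.749.
0.663·t = ln(34.749) = 3.5482, so t = 3.5482/0.663 = 5.3517.

5.35 hours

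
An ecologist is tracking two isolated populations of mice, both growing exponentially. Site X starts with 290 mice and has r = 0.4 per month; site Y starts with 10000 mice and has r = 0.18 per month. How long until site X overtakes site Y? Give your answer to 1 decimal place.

16.1 months

Set 290·e^(0.4t) = 10000·e^(0.18t).
e^((0.4 − 0.18)t) = 10000/290 → e^(0.22·t) = 34.483.
0.22·t = ln(34.483) = 3.5405, so t = 3.5405/0.22 = 16.093.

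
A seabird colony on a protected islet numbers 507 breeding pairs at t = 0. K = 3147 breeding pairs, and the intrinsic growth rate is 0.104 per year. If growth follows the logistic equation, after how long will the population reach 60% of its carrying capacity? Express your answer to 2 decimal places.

19.76 years

A = (K − N₀)/N₀ = (3147 − 507)/507 = 5.2071.
Solve 3147/(1 + 5.2071·e^(−0.104t)) = 1888.2: 1 + 5.2071·e^(−0.104t) = 1.6667, so e^(−0.104t) = 0.12803.
−0.104·t = ln(0.12803) = -2.0555, so t = 2.0555/0.104 = 19.764.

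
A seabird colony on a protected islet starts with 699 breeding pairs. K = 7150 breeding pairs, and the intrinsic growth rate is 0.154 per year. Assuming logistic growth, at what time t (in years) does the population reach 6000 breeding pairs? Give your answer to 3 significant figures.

A = (K − N₀)/N₀ = (7150 − 699)/699 = 9.2289.
Solve 7150/(1 + 9.2289·e^(−0.154t)) = 6000: 1 + 9.2289·e^(−0.154t) = 1.1917, so e^(−0.154t) = 0.0207681.
−0.154·t = ln(0.0207681) = -3.8743, so t = 3.8743/0.154 = 25.158.

25.2 years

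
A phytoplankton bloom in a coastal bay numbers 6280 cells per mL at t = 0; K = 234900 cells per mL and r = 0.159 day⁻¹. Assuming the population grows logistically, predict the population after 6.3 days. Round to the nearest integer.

A = (K − N₀)/N₀ = (234900 − 6280)/6280 = 36.404.
N(t) = K/(1 + A·e^(−rt)) = 234900/(1 + 36.404×e^(−0.159×6.3)).
e^(−1.002) = 0.36725; denominator = 1 + 36.404×0.36725 = 14.37.
N = 234900/14.37 = 16346.9.

16347 cells per mL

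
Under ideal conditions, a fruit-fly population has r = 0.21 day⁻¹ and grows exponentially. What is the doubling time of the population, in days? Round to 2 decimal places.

3.30 days

Doubling time t_d = ln(2)/r = 0.6931/0.21 = 3.3007.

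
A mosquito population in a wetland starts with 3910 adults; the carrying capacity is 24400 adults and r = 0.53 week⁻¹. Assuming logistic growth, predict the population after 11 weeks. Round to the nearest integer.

24030 adults

A = (K − N₀)/N₀ = (24400 − 3910)/3910 = 5.2404.
N(t) = K/(1 + A·e^(−rt)) = 24400/(1 + 5.2404×e^(−0.53×11)).
e^(−5.83) = 0.0029381; denominator = 1 + 5.2404×0.0029381 = 1.0154.
N = 24400/1.0154 = 24030.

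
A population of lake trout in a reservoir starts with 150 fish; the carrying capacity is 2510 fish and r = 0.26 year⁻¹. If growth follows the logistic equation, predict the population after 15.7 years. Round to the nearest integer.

1983 fish

A = (K − N₀)/N₀ = (2510 − 150)/150 = 15.733.
N(t) = K/(1 + A·e^(−rt)) = 2510/(1 + 15.733×e^(−0.26×15.7)).
e^(−4.082) = 0.016874; denominator = 1 + 15.733×0.016874 = 1.2655.
N = 2510/1.2655 = 1983.44.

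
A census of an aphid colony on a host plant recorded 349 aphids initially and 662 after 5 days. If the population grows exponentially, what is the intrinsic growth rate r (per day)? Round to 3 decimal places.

0.128 per day

From N(t) = N₀·e^(rt): e^(r·5) = 662/349 = 1.8968.
r·5 = ln(1.8968) = 0.64019, so r = 0.64019/5 = 0.12804.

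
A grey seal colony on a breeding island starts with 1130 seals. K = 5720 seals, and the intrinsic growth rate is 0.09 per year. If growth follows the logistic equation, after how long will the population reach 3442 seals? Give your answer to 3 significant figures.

A = (K − N₀)/N₀ = (5720 − 1130)/1130 = 4.0619.
Solve 5720/(1 + 4.0619·e^(−0.09t)) = 3442: 1 + 4.0619·e^(−0.09t) = 1.6618, so e^(−0.09t) = 0.162933.
−0.09·t = ln(0.162933) = -1.8144, so t = 1.8144/0.09 = 20.16.

20.2 years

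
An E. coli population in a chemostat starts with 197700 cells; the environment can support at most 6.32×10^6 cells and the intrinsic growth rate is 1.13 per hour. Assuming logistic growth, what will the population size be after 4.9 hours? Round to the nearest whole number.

5632997 cells

A = (K − N₀)/N₀ = (6.32×10^6 − 197700)/197700 = 30.968.
N(t) = K/(1 + A·e^(−rt)) = 6.32×10^6/(1 + 30.968×e^(−1.13×4.9)).
e^(−5.537) = 0.0039383; denominator = 1 + 30.968×0.0039383 = 1.122.
N = 6.32×10^6/1.122 = 5.632997×10^6.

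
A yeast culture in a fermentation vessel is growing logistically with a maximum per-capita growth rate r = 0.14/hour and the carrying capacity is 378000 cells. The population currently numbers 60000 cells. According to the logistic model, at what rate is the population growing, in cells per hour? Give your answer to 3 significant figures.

7070 cells per hour

dN/dt = rN(1 − N/K) = 0.14 × 60000 × (1 − 60000/378000).
1 − 60000/378000 = 0.84127; dN/dt = 0.14 × 60000 × 0.84127 = 7066.7.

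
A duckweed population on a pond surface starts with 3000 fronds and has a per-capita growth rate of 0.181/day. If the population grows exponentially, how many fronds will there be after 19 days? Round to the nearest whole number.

93467 fronds

N(t) = N₀·e^(rt) = 3000 × e^(0.181×19) = 3000 × e^3.439.
e^3.439 ≈ 31.156, so N ≈ 3000 × 31.156 = 93467.4.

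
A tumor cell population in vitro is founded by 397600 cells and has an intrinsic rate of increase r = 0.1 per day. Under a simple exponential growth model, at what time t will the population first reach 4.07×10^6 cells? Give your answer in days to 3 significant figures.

Set N₀·e^(rt) = 4.07×10^6: e^(0.1·t) = 4.07×10^6/397600 = 10.236.
0.1·t = ln(10.236) = 2.326, so t = 2.326/0.1 = 23.26.

23.3 days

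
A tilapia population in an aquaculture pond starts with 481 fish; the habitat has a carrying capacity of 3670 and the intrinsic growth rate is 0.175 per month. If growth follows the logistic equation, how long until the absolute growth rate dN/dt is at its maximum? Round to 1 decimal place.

10.8 months

Logistic growth is fastest at N = K/2 = 1835.
A = (K − N₀)/N₀ = 6.6299. Set K/(1 + A·e^(−rt)) = K/2 → A·e^(−rt) = 1.
e^(−0.175t) = 1/6.6299 = 0.150831, so t = ln(6.6299)/0.175 = 1.8916/0.175 = 10.809.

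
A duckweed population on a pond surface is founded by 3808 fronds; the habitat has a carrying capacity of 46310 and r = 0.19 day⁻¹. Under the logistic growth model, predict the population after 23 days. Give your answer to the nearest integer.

40580 fronds

A = (K − N₀)/N₀ = (46310 − 3808)/3808 = 11.161.
N(t) = K/(1 + A·e^(−rt)) = 46310/(1 + 11.161×e^(−0.19×23)).
e^(−4.37) = 0.012651; denominator = 1 + 11.161×0.012651 = 1.1412.
N = 46310/1.1412 = 40580.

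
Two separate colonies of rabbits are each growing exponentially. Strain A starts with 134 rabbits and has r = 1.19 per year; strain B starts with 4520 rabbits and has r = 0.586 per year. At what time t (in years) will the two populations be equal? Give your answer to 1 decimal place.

5.8 years

Set 134·e^(1.19t) = 4520·e^(0.586t).
e^((1.19 − 0.586)t) = 4520/134 → e^(0.604·t) = 33.731.
0.604·t = ln(33.731) = 3.5184, so t = 3.5184/0.604 = 5.8252.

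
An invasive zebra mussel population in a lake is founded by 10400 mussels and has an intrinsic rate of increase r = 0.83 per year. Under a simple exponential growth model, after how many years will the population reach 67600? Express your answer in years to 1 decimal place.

Set N₀·e^(rt) = 67600: e^(0.83·t) = 67600/10400 = 6.5.
0.83·t = ln(6.5) = 1.8718, so t = 1.8718/0.83 = 2.2552.

2.3 years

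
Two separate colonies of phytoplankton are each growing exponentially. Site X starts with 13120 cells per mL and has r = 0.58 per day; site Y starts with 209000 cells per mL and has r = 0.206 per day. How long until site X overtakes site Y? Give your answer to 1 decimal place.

7.4 days

Set 13120·e^(0.58t) = 209000·e^(0.206t).
e^((0.58 − 0.206)t) = 209000/13120 → e^(0.374·t) = 15.93.
0.374·t = ln(15.93) = 2.7682, so t = 2.7682/0.374 = 7.4016.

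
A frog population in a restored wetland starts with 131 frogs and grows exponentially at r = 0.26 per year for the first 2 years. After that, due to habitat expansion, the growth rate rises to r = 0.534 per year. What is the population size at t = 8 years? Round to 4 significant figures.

5427 frogs

Phase 1: N(2) = 131·e^(0.26×2) = 131·e^0.52 = 220.346.
Phase 2 runs for 8 − 2 = 6 years at r = 0.534.
N(8) = 220.346·e^(0.534×6) = 220.346·e^3.204 = 5427.3.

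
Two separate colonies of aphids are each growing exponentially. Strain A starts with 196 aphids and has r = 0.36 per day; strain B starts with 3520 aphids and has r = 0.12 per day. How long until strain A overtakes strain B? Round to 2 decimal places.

Set 196·e^(0.36t) = 3520·e^(0.12t).
e^((0.36 − 0.12)t) = 3520/196 → e^(0.24·t) = 17.959.
0.24·t = ln(17.959) = 2.8881, so t = 2.8881/0.24 = 12.034.

12.03 days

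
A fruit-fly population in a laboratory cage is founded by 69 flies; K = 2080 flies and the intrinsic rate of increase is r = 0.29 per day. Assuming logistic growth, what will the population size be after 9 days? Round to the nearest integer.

662 flies

A = (K − N₀)/N₀ = (2080 − 69)/69 = 29.145.
N(t) = K/(1 + A·e^(−rt)) = 2080/(1 + 29.145×e^(−0.29×9)).
e^(−2.61) = 0.073535; denominator = 1 + 29.145×0.073535 = 3.1432.
N = 2080/3.1432 = 661.755.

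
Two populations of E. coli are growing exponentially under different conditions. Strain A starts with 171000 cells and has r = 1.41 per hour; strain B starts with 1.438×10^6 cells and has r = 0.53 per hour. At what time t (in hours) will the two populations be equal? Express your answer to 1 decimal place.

Set 171000·e^(1.41t) = 1.438×10^6·e^(0.53t).
e^((1.41 − 0.53)t) = 1.438×10^6/171000 → e^(0.88·t) = 8.4094.
0.88·t = ln(8.4094) = 2.1293, so t = 2.1293/0.88 = 2.4197.

2.4 hours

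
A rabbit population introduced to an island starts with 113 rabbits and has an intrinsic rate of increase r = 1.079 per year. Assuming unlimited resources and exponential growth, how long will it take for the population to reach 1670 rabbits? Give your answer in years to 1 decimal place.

2.5 years

Set N₀·e^(rt) = 1670: e^(1.079·t) = 1670/113 = 14.779.
1.079·t = ln(14.779) = 2.6932, so t = 2.6932/1.079 = 2.496.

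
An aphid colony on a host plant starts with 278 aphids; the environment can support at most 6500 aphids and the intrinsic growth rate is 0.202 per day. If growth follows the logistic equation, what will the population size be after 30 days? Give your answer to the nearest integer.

A = (K − N₀)/N₀ = (6500 − 278)/278 = 22.381.
N(t) = K/(1 + A·e^(−rt)) = 6500/(1 + 22.381×e^(−0.202×30)).
e^(−6.06) = 0.0023344; denominator = 1 + 22.381×0.0023344 = 1.0522.
N = 6500/1.0522 = 6177.26.

6177 aphids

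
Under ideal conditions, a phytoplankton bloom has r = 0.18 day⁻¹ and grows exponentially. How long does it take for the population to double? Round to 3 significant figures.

3.85 days

Doubling time t_d = ln(2)/r = 0.6931/0.18 = 3.8508.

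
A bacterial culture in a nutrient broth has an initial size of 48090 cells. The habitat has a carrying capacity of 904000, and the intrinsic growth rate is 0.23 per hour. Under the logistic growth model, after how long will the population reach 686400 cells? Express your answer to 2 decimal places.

A = (K − N₀)/N₀ = (904000 − 48090)/48090 = 17.798.
Solve 904000/(1 + 17.798·e^(−0.23t)) = 686400: 1 + 17.798·e^(−0.23t) = 1.317, so e^(−0.23t) = 0.0178118.
−0.23·t = ln(0.0178118) = -4.0279, so t = 4.0279/0.23 = 17.513.

17.51 hours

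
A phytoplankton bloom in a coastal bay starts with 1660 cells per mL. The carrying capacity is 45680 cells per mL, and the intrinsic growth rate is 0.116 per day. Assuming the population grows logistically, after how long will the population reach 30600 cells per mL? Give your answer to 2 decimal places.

A = (K − N₀)/N₀ = (45680 − 1660)/1660 = 26.518.
Solve 45680/(1 + 26.518·e^(−0.116t)) = 30600: 1 + 26.518·e^(−0.116t) = 1.4928, so e^(−0.116t) = 0.0185839.
−0.116·t = ln(0.0185839) = -3.9855, so t = 3.9855/0.116 = 34.357.

34.36 days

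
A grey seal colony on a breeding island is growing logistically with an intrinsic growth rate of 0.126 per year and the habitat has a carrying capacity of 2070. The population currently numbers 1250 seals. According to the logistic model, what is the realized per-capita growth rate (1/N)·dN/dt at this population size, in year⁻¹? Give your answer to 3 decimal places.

(1/N)·dN/dt = r(1 − N/K) = 0.126 × (1 − 1250/2070).
= 0.126 × 0.39614 = 0.049913.

0.050 per year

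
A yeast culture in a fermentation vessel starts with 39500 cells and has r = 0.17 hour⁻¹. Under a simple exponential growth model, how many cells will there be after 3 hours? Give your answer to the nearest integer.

65779 cells

N(t) = N₀·e^(rt) = 39500 × e^(0.17×3) = 39500 × e^0.51.
e^0.51 ≈ 1.6653, so N ≈ 39500 × 1.6653 = 65779.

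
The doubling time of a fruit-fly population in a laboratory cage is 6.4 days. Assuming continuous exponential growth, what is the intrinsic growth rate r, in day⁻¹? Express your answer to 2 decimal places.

0.11 per day

r = ln(2)/t_d = 0.6931/6.4 = 0.1083.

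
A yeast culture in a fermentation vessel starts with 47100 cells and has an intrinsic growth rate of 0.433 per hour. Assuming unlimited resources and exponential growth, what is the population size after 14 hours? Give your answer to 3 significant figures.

20200000 cells

N(t) = N₀·e^(rt) = 47100 × e^(0.433×14) = 47100 × e^6.062.
e^6.062 ≈ 429.23, so N ≈ 47100 × 429.23 = 2.021688×10^7.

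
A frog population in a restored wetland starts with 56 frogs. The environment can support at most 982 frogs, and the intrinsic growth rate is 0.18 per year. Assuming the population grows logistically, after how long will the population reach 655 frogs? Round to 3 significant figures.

A = (K − N₀)/N₀ = (982 − 56)/56 = 16.536.
Solve 982/(1 + 16.536·e^(−0.18t)) = 655: 1 + 16.536·e^(−0.18t) = 1.4992, so e^(−0.18t) = 0.0301914.
−0.18·t = ln(0.0301914) = -3.5002, so t = 3.5002/0.18 = 19.446.

19.4 years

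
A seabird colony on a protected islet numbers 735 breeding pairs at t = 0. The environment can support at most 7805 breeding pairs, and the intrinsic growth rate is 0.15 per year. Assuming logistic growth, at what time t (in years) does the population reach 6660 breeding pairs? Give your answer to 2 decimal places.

26.83 years

A = (K − N₀)/N₀ = (7805 − 735)/735 = 9.619.
Solve 7805/(1 + 9.619·e^(−0.15t)) = 6660: 1 + 9.619·e^(−0.15t) = 1.1719, so e^(−0.15t) = 0.0178731.
−0.15·t = ln(0.0178731) = -4.0245, so t = 4.0245/0.15 = 26.83.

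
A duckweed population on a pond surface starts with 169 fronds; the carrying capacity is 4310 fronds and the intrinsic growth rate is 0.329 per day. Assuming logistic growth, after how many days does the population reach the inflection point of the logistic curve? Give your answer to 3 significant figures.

9.72 days

Logistic growth is fastest at N = K/2 = 2155.
A = (K − N₀)/N₀ = 24.503. Set K/(1 + A·e^(−rt)) = K/2 → A·e^(−rt) = 1.
e^(−0.329t) = 1/24.503 = 0.0408114, so t = ln(24.503)/0.329 = 3.1988/0.329 = 9.7228.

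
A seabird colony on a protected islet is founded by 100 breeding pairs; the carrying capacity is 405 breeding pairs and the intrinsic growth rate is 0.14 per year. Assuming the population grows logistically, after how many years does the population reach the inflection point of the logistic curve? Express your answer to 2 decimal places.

7.97 years

Logistic growth is fastest at N = K/2 = 202.5.
A = (K − N₀)/N₀ = 3.05. Set K/(1 + A·e^(−rt)) = K/2 → A·e^(−rt) = 1.
e^(−0.14t) = 1/3.05 = 0.327869, so t = ln(3.05)/0.14 = 1.1151/0.14 = 7.9653.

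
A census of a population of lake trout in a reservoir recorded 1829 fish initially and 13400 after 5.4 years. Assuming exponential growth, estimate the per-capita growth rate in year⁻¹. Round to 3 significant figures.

From N(t) = N₀·e^(rt): e^(r·5.4) = 13400/1829 = 7.3264.
r·5.4 = ln(7.3264) = 1.9915, so r = 1.9915/5.4 = 0.36879.

0.369 per year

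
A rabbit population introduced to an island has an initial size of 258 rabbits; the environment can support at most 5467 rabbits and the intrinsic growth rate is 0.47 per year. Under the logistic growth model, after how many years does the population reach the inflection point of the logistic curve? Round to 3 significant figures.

Logistic growth is fastest at N = K/2 = 2733.5.
A = (K − N₀)/N₀ = 20.19. Set K/(1 + A·e^(−rt)) = K/2 → A·e^(−rt) = 1.
e^(−0.47t) = 1/20.19 = 0.0495297, so t = ln(20.19)/0.47 = 3.0052/0.47 = 6.394.

6.39 years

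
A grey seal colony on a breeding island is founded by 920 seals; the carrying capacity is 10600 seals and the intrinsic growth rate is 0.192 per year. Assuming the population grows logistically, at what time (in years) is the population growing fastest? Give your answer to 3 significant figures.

12.3 years

Logistic growth is fastest at N = K/2 = 5300.
A = (K − N₀)/N₀ = 10.522. Set K/(1 + A·e^(−rt)) = K/2 → A·e^(−rt) = 1.
e^(−0.192t) = 1/10.522 = 0.0950413, so t = ln(10.522)/0.192 = 2.3534/0.192 = 12.258.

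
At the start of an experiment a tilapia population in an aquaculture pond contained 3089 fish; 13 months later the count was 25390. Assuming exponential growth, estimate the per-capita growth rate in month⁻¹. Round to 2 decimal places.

From N(t) = N₀·e^(rt): e^(r·13) = 25390/3089 = 8.2195.
r·13 = ln(8.2195) = 2.1065, so r = 2.1065/13 = 0.16204.

0.16 per month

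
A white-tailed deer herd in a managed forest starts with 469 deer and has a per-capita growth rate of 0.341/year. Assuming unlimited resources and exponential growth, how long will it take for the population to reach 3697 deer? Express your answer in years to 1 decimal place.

6.1 years

Set N₀·e^(rt) = 3697: e^(0.341·t) = 3697/469 = 7.8827.
0.341·t = ln(7.8827) = 2.0647, so t = 2.0647/0.341 = 6.0548.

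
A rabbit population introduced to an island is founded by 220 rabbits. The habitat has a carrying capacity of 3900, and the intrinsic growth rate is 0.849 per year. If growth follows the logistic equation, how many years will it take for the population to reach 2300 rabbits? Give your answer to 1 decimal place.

3.7 years

A = (K − N₀)/N₀ = (3900 − 220)/220 = 16.727.
Solve 3900/(1 + 16.727·e^(−0.849t)) = 2300: 1 + 16.727·e^(−0.849t) = 1.6957, so e^(−0.849t) = 0.0415879.
−0.849·t = ln(0.0415879) = -3.1799, so t = 3.1799/0.849 = 3.7455.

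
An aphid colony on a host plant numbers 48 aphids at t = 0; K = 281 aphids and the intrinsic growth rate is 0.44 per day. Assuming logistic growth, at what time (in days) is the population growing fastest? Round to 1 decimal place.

Logistic growth is fastest at N = K/2 = 140.5.
A = (K − N₀)/N₀ = 4.8542. Set K/(1 + A·e^(−rt)) = K/2 → A·e^(−rt) = 1.
e^(−0.44t) = 1/4.8542 = 0.206009, so t = ln(4.8542)/0.44 = 1.5798/0.44 = 3.5905.

3.6 days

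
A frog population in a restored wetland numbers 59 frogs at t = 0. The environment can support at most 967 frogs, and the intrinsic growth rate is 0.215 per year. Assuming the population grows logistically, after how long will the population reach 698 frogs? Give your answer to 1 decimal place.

A = (K − N₀)/N₀ = (967 − 59)/59 = 15.39.
Solve 967/(1 + 15.39·e^(−0.215t)) = 698: 1 + 15.39·e^(−0.215t) = 1.3854, so e^(−0.215t) = 0.0250417.
−0.215·t = ln(0.0250417) = -3.6872, so t = 3.6872/0.215 = 17.15.

17.1 years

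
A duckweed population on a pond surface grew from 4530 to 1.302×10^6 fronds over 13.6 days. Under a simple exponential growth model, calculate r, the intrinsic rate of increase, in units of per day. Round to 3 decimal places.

From N(t) = N₀·e^(rt): e^(r·13.6) = 1.302×10^6/4530 = 287.42.
r·13.6 = ln(287.42) = 5.6609, so r = 5.6609/13.6 = 0.41625.

0.416 per day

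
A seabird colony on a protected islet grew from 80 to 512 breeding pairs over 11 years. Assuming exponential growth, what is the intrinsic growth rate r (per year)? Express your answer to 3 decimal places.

From N(t) = N₀·e^(rt): e^(r·11) = 512/80 = 6.4.
r·11 = ln(6.4) = 1.8563, so r = 1.8563/11 = 0.16875.

0.169 per year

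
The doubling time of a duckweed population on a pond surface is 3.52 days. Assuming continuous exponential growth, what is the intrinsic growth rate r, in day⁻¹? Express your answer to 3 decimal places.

r = ln(2)/t_d = 0.6931/3.52 = 0.19692.

0.197 per day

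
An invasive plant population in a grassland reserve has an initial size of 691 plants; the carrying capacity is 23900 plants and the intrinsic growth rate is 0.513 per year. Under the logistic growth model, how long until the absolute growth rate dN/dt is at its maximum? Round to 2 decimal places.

Logistic growth is fastest at N = K/2 = 11950.
A = (K − N₀)/N₀ = 33.588. Set K/(1 + A·e^(−rt)) = K/2 → A·e^(−rt) = 1.
e^(−0.513t) = 1/33.588 = 0.0297729, so t = ln(33.588)/0.513 = 3.5142/0.513 = 6.8502.

6.85 years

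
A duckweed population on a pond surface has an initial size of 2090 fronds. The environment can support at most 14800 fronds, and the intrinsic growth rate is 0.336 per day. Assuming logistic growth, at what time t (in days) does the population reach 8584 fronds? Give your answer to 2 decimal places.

6.33 days

A = (K − N₀)/N₀ = (14800 − 2090)/2090 = 6.0813.
Solve 14800/(1 + 6.0813·e^(−0.336t)) = 8584: 1 + 6.0813·e^(−0.336t) = 1.7241, so e^(−0.336t) = 0.119075.
−0.336·t = ln(0.119075) = -2.128, so t = 2.128/0.336 = 6.3333.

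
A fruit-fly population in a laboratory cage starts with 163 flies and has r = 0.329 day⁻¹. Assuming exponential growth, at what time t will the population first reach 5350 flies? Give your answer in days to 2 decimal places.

10.61 days

Set N₀·e^(rt) = 5350: e^(0.329·t) = 5350/163 = 32.822.
0.329·t = ln(32.822) = 3.4911, so t = 3.4911/0.329 = 10.611.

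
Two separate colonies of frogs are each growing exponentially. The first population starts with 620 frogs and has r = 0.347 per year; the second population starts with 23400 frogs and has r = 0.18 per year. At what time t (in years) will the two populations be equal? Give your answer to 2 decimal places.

21.74 years

Set 620·e^(0.347t) = 23400·e^(0.18t).
e^((0.347 − 0.18)t) = 23400/620 → e^(0.167·t) = 37.742.
0.167·t = ln(37.742) = 3.6308, so t = 3.6308/0.167 = 21.741.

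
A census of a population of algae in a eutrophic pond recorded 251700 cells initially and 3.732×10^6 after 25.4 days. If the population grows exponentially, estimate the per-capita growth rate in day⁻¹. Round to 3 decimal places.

0.106 per day

From N(t) = N₀·e^(rt): e^(r·25.4) = 3.732×10^6/251700 = 14.827.
r·25.4 = ln(14.827) = 2.6965, so r = 2.6965/25.4 = 0.10616.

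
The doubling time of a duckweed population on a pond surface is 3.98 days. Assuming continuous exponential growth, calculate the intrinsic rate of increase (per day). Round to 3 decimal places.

0.174 per day

r = ln(2)/t_d = 0.6931/3.98 = 0.17416.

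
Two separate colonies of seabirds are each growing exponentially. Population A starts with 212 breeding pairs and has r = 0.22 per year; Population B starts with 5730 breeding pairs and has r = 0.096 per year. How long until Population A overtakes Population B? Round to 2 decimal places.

26.59 years

Set 212·e^(0.22t) = 5730·e^(0.096t).
e^((0.22 − 0.096)t) = 5730/212 → e^(0.124·t) = 27.028.
0.124·t = ln(27.028) = 3.2969, so t = 3.2969/0.124 = 26.588.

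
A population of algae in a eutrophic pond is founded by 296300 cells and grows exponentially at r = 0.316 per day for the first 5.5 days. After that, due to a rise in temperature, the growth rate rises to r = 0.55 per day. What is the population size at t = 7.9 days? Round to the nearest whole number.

Phase 1: N(5.5) = 296300·e^(0.316×5.5) = 296300·e^1.738 = 1.68475×10^6.
Phase 2 runs for 7.9 − 5.5 = 2.4 days at r = 0.55.
N(7.9) = 1.68475×10^6·e^(0.55×2.4) = 1.68475×10^6·e^1.32 = 6.306729×10^6.

6306729 cells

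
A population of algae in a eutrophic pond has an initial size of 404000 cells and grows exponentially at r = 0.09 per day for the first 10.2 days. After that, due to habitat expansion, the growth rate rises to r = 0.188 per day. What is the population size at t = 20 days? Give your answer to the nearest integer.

6385690 cells

Phase 1: N(10.2) = 404000·e^(0.09×10.2) = 404000·e^0.918 = 1.011728×10^6.
Phase 2 runs for 20 − 10.2 = 9.8 days at r = 0.188.
N(20) = 1.011728×10^6·e^(0.188×9.8) = 1.011728×10^6·e^1.842 = 6.38569×10^6.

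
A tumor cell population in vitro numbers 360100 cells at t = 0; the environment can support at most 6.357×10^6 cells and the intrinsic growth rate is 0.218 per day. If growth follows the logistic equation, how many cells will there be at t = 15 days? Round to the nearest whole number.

3892985 cells

A = (K − N₀)/N₀ = (6.357×10^6 − 360100)/360100 = 16.653.
N(t) = K/(1 + A·e^(−rt)) = 6.357×10^6/(1 + 16.653×e^(−0.218×15)).
e^(−3.27) = 0.038006; denominator = 1 + 16.653×0.038006 = 1.6329.
N = 6.357×10^6/1.6329 = 3.892985×10^6.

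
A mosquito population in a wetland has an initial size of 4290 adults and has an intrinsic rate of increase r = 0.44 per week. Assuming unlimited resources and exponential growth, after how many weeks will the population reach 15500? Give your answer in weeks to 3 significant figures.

2.92 weeks

Set N₀·e^(rt) = 15500: e^(0.44·t) = 15500/4290 = 3.6131.
0.44·t = ln(3.6131) = 1.2846, so t = 1.2846/0.44 = 2.9194.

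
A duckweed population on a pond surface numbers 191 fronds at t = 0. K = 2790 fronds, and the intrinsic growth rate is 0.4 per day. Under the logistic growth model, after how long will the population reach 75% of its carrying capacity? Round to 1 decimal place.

A = (K − N₀)/N₀ = (2790 − 191)/191 = 13.607.
Solve 2790/(1 + 13.607·e^(−0.4t)) = 2092.5: 1 + 13.607·e^(−0.4t) = 1.3333, so e^(−0.4t) = 0.0244966.
−0.4·t = ln(0.0244966) = -3.7092, so t = 3.7092/0.4 = 9.2731.

9.3 days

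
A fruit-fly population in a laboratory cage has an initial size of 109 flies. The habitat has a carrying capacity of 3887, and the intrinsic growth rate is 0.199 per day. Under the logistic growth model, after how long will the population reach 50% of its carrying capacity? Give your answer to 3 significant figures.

17.8 days

A = (K − N₀)/N₀ = (3887 − 109)/109 = 34.661.
Solve 3887/(1 + 34.661·e^(−0.199t)) = 1943.5: 1 + 34.661·e^(−0.199t) = 2, so e^(−0.199t) = 0.0288512.
−0.199·t = ln(0.0288512) = -3.5456, so t = 3.5456/0.199 = 17.817.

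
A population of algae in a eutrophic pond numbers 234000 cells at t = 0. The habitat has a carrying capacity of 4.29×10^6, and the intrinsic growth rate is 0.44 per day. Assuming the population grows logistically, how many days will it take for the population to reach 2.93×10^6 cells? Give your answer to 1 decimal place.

8.2 days

A = (K − N₀)/N₀ = (4.29×10^6 − 234000)/234000 = 17.333.
Solve 4.29×10^6/(1 + 17.333·e^(−0.44t)) = 2.93×10^6: 1 + 17.333·e^(−0.44t) = 1.4642, so e^(−0.44t) = 0.0267787.
−0.44·t = ln(0.0267787) = -3.6201, so t = 3.6201/0.44 = 8.2276.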